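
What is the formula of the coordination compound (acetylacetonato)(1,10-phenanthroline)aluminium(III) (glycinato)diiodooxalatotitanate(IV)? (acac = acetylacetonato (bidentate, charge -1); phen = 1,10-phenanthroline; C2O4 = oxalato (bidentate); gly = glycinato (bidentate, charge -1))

Cation [Al…]: ligand charges -1, Al(III) ⇒ ion charge 2+.
Anion [Ti…]: ligand charges -5, Ti(IV) ⇒ ion charge 1−.
One 2+ cation requires 2 of the 1− anion.

[Al(acac)(phen)][Ti(C2O4)(gly)I2]2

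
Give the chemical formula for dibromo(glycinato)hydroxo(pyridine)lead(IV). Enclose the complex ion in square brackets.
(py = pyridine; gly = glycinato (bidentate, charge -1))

[PbBr2(gly)(OH)(py)]

Ligands: 1 hydroxo (OH, -1), 1 pyridine (py, neutral), 1 glycinato (gly, -1), 2 bromo (Br, -1). Ligand charge sum = -4.
With Pb in oxidation state +4, the complex ion is [Pb...].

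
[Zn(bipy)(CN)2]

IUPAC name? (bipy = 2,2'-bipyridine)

There is no counter-ion, so the complex is neutral overall.
Ligand charges: 1×2,2'-bipyridine (neutral), 2×cyano (-1 each); total -2. So Zn + (-2) = 0, giving Zn = +2.
Ligands are named alphabetically: bipyridine before cyano.

(2,2'-bipyridine)dicyanozinc(II)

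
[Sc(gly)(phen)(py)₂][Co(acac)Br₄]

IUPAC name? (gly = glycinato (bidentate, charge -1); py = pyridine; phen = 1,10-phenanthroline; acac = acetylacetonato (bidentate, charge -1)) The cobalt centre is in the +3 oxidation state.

Both ions are complex: the cation is named first with the plain metal name, the anion second with the -ate form; each ion's ligands are alphabetised independently.
Co is given as +3; the anion's ligand charges sum to -5, so the complex anion is 2−.
A 1:1 salt means the cation carries the equal and opposite charge, 2+.
Cation: ligand charges sum to -1; for the ion to be 2+, Sc = +3.

(glycinato)(1,10-phenanthroline)bis(pyridine)scandium(III) (acetylacetonato)tetrabromocobaltate(III)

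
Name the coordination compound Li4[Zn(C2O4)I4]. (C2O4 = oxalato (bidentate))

lithium tetraiodooxalatozincate(II)

The 4 lithium counter-ions carry a total charge of +4, so each complex ion is 4−.
Ligand charges: 4×iodo (-1 each), 1×oxalato (-2 each); total -6. So Zn + (-6) = 4−, giving Zn = +2.
Ligands are named alphabetically: iodo before oxalato.
The complex ion is anionic, so zinc takes the -ate form zincate(II).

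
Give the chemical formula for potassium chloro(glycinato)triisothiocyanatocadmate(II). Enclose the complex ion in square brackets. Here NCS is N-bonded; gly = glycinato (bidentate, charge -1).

Ligands: 1 chloro (Cl, -1), 3 isothiocyanato (NCS, -1), 1 glycinato (gly, -1). Ligand charge sum = -5.
With Cd in oxidation state +2, the complex ion is [Cd...]^3−.
Charge balance with potassium (+1) requires 1 complex ion per 3 potassium.

K3[CdCl(gly)(NCS)3]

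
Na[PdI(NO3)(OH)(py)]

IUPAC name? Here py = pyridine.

sodium hydroxoiodonitrato(pyridine)palladate(II)

The 1 sodium counter-ion carries a total charge of +1, so each complex ion is 1−.
Ligand charges: 1×pyridine (neutral), 1×iodo (-1 each), 1×hydroxo (-1 each), 1×nitrato (-1 each); total -3. So Pd + (-3) = 1−, giving Pd = +2.
The complex ion is anionic, so palladium takes the -ate form palladate(II).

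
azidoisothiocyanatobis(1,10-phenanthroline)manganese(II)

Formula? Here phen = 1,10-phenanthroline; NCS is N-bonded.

[Mn(N3)(NCS)(phen)2]

Ligands: 2 1,10-phenanthroline (phen, neutral), 1 isothiocyanato (NCS, -1), 1 azido (N3, -1). Ligand charge sum = -2.
With Mn in oxidation state +2, the complex ion is [Mn...].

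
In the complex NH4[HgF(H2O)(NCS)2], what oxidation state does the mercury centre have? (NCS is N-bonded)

+2

1 ammonium outside the brackets (+1 each) → the complex ion is 1−.
Ligand charges: 1×H2O neutral; 2×NCS = -2; 1×F = -1; sum -3.
Hg + (-3) = 1− ⇒ Hg is +2.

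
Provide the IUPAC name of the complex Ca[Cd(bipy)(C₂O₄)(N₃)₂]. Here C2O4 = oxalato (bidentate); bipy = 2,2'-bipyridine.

The 1 calcium counter-ion carries a total charge of +2, so each complex ion is 2−.
Ligand charges: 1×oxalato (-2 each), 1×2,2'-bipyridine (neutral), 2×azido (-1 each); total -4. So Cd + (-4) = 2−, giving Cd = +2.
Ligands are named alphabetically: azido before bipyridine before oxalato.
The complex ion is anionic, so cadmium takes the -ate form cadmate(II).

calcium diazido(2,2'-bipyridine)oxalatocadmate(II)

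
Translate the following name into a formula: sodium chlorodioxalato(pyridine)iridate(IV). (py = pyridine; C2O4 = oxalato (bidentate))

Ligands: 1 chloro (Cl, -1), 1 pyridine (py, neutral), 2 oxalato (C2O4, -2). Ligand charge sum = -5.
With Ir in oxidation state +4, the complex ion is [Ir...]^1−.
Charge balance with sodium (+1) requires 1 complex ion per 1 sodium.

Na[Ir(C2O4)2Cl(py)]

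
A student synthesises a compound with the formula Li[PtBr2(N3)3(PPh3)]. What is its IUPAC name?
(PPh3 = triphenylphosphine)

The 1 lithium counter-ion carries a total charge of +1, so each complex ion is 1−.
Ligand charges: 2×bromo (-1 each), 3×azido (-1 each), 1×triphenylphosphine (neutral); total -5. So Pt + (-5) = 1−, giving Pt = +4.
Ligands are named alphabetically: azido before bromo before triphenylphosphine.
The complex ion is anionic, so platinum takes the -ate form platinate(IV).

lithium triazidodibromo(triphenylphosphine)platinate(IV)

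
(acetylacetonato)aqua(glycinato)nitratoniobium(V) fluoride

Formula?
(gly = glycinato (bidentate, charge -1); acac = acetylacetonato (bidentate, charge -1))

Ligands: 1 nitrato (NO3, -1), 1 glycinato (gly, -1), 1 aqua (H2O, neutral), 1 acetylacetonato (acac, -1). Ligand charge sum = -3.
With Nb in oxidation state +5, the complex ion is [Nb...]^2+.
Charge balance with fluoride (-1) requires 1 complex ion per 2 fluoride.

[Nb(acac)(gly)(H2O)(NO3)]F2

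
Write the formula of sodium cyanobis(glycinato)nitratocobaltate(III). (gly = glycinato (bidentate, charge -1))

Ligands: 1 nitrato (NO3, -1), 2 glycinato (gly, -1), 1 cyano (CN, -1). Ligand charge sum = -4.
With Co in oxidation state +3, the complex ion is [Co...]^1−.
Charge balance with sodium (+1) requires 1 complex ion per 1 sodium.

Na[Co(CN)(gly)2(NO3)]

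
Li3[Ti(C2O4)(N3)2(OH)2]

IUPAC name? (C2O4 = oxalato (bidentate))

The 3 lithium counter-ions carry a total charge of +3, so each complex ion is 3−.
Ligand charges: 2×azido (-1 each), 2×hydroxo (-1 each), 1×oxalato (-2 each); total -6. So Ti + (-6) = 3−, giving Ti = +3.
The complex ion is anionic, so titanium takes the -ate form titanate(III).

lithium diazidodihydroxooxalatotitanate(III)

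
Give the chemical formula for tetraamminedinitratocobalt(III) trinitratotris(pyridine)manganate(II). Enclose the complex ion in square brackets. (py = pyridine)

[Co(NH3)4(NO3)2][Mn(NO3)3(py)3]

Cation [Co…]: ligand charges -2, Co(III) ⇒ ion charge 1+.
Anion [Mn…]: ligand charges -3, Mn(II) ⇒ ion charge 1−.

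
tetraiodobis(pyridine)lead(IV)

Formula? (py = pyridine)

Ligands: 4 iodo (I, -1), 2 pyridine (py, neutral). Ligand charge sum = -4.
With Pb in oxidation state +4, the complex ion is [Pb...].

[PbI4(py)2]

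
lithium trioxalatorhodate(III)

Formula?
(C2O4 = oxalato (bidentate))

Li3[Rh(C2O4)3]

Ligands: 3 oxalato (C2O4, -2). Ligand charge sum = -6.
With Rh in oxidation state +3, the complex ion is [Rh...]^3−.
Charge balance with lithium (+1) requires 1 complex ion per 3 lithium.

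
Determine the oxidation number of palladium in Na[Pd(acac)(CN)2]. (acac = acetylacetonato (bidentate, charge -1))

+2

1 sodium outside the brackets (+1 each) → the complex ion is 1−.
Ligand charges: 2×CN = -2; 1×acac = -1; sum -3.
Pd + (-3) = 1− ⇒ Pd is +2.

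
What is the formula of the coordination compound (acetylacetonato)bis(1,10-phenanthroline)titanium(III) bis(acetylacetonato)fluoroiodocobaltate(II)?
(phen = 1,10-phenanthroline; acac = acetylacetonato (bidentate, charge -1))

Cation [Ti…]: ligand charges -1, Ti(III) ⇒ ion charge 2+.
Anion [Co…]: ligand charges -4, Co(II) ⇒ ion charge 2−.

[Ti(acac)(phen)2][Co(acac)2FI]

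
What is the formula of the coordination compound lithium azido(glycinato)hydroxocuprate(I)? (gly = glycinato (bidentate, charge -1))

Li2[Cu(gly)(N3)(OH)]

Ligands: 1 azido (N3, -1), 1 hydroxo (OH, -1), 1 glycinato (gly, -1). Ligand charge sum = -3.
Charge balance with lithium (+1) requires 1 complex ion per 2 lithium.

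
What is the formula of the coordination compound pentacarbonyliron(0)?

Ligands: 5 carbonyl (CO, neutral). Ligand charge sum = 0.
With Fe in oxidation state 0, the complex ion is [Fe...].

[Fe(CO)5]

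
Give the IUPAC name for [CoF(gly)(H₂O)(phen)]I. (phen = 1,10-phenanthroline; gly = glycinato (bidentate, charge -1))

aquafluoro(glycinato)(1,10-phenanthroline)cobalt(III) iodide

The 1 iodide counter-ion carries a total charge of -1, so each complex ion is 1+.
Ligand charges: 1×aqua (neutral), 1×1,10-phenanthroline (neutral), 1×glycinato (-1 each), 1×fluoro (-1 each); total -2. So Co + (-2) = 1+, giving Co = +3.
Ligands are named alphabetically: aqua before fluoro before glycinato before phenanthroline.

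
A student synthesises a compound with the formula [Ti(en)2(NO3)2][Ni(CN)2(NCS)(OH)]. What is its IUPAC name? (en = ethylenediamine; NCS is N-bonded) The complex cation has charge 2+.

Both ions are complex: the cation is named first with the plain metal name, the anion second with the -ate form; each ion's ligands are alphabetised independently.
The complex cation is given as 2+; its ligand charges sum to -2, so Ti = +4.
A 1:1 salt means the anion carries the equal and opposite charge, 2−.
Anion: ligand charges sum to -4; for the ion to be 2−, Ni = +2.

bis(ethylenediamine)dinitratotitanium(IV) dicyanohydroxoisothiocyanatonickelate(II)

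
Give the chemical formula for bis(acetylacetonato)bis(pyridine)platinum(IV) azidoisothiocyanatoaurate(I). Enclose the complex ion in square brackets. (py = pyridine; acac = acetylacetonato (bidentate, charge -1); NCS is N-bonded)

Cation [Pt…]: ligand charges -2, Pt(IV) ⇒ ion charge 2+.
Anion [Au…]: ligand charges -2, Au(I) ⇒ ion charge 1−.

[Pt(acac)2(py)2][Au(N3)(NCS)]2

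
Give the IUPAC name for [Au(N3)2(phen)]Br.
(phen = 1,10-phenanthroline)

diazido(1,10-phenanthroline)gold(III) bromide

The 1 bromide counter-ion carries a total charge of -1, so each complex ion is 1+.
Ligand charges: 2×azido (-1 each), 1×1,10-phenanthroline (neutral); total -2. So Au + (-2) = 1+, giving Au = +3.
Ligands are named alphabetically: azido before phenanthroline.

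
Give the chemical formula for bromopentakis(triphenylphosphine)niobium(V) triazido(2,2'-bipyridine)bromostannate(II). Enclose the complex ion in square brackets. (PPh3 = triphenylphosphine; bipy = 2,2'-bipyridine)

[NbBr(PPh3)5][Sn(bipy)Br(N3)3]2

Cation [Nb…]: ligand charges -1, Nb(V) ⇒ ion charge 4+.
Anion [Sn…]: ligand charges -4, Sn(II) ⇒ ion charge 2−.
One 4+ cation requires 2 of the 2− anion.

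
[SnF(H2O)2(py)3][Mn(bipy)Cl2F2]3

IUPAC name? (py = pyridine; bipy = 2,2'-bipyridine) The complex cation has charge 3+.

diaquafluorotris(pyridine)tin(IV) (2,2'-bipyridine)dichlorodifluoromanganate(III)

Both ions are complex: the cation is named first with the plain metal name, the anion second with the -ate form; each ion's ligands are alphabetised independently.
The complex cation is given as 3+; its ligand charges sum to -1, so Sn = +4.
With 3 anions per cation, each anion must be 3/3 = 1−.
Anion: ligand charges sum to -4; for the ion to be 1−, Mn = +3.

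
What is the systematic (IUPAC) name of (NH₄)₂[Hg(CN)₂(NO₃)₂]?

The 2 ammonium counter-ions carry a total charge of +2, so each complex ion is 2−.
Ligand charges: 2×nitrato (-1 each), 2×cyano (-1 each); total -4. So Hg + (-4) = 2−, giving Hg = +2.
Ligands are named alphabetically: cyano before nitrato.
The complex ion is anionic, so mercury takes the -ate form mercurate(II).

ammonium dicyanodinitratomercurate(II)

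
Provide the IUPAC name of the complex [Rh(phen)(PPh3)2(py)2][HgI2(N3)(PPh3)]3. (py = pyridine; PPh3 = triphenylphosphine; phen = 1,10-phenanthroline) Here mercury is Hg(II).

(1,10-phenanthroline)bis(pyridine)bis(triphenylphosphine)rhodium(III) azidodiiodo(triphenylphosphine)mercurate(II)

Both ions are complex: the cation is named first with the plain metal name, the anion second with the -ate form; each ion's ligands are alphabetised independently.
Hg is given as +2; the anion's ligand charges sum to -3, so the complex anion is 1−.
With 3 anions per cation, the cation must be 3×1 = 3+.
Cation: ligand charges sum to 0; for the ion to be 3+, Rh = +3.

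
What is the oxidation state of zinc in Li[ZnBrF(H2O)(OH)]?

1 lithium outside the brackets (+1 each) → the complex ion is 1−.
Ligand charges: 1×Br = -1; 1×H2O neutral; 1×OH = -1; 1×F = -1; sum -3.
Zn + (-3) = 1− ⇒ Zn is +2.

+2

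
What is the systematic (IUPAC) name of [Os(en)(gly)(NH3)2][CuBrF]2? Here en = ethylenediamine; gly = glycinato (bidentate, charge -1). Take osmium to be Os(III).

Os is given as +3; the cation's ligand charges sum to -1, so the complex cation is 2+.
With 2 anions per cation, each anion must be 2/2 = 1−.
Anion: ligand charges sum to -2; for the ion to be 1−, Cu = +1.

diammine(ethylenediamine)(glycinato)osmium(III) bromofluorocuprate(I)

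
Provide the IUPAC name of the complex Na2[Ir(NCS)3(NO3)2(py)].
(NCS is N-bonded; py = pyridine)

The 2 sodium counter-ions carry a total charge of +2, so each complex ion is 2−.
Ligand charges: 2×nitrato (-1 each), 3×isothiocyanato (-1 each), 1×pyridine (neutral); total -5. So Ir + (-5) = 2−, giving Ir = +3.
Ligands are named alphabetically: isothiocyanato before nitrato before pyridine.
The complex ion is anionic, so iridium takes the -ate form iridate(III).

sodium triisothiocyanatodinitrato(pyridine)iridate(III)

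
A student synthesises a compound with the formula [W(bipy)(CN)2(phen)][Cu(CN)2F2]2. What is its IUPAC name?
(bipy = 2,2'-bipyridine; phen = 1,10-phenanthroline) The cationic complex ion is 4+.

Both ions are complex: the cation is named first with the plain metal name, the anion second with the -ate form; each ion's ligands are alphabetised independently.
The complex cation is given as 4+; its ligand charges sum to -2, so W = +6.
With 2 anions per cation, each anion must be 4/2 = 2−.
Anion: ligand charges sum to -4; for the ion to be 2−, Cu = +2.

(2,2'-bipyridine)dicyano(1,10-phenanthroline)tungsten(VI) dicyanodifluorocuprate(II)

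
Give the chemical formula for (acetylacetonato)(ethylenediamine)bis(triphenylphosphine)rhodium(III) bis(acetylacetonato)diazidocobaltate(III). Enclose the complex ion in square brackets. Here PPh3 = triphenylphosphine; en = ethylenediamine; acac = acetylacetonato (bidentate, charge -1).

[Rh(acac)(en)(PPh3)2][Co(acac)2(N3)2]2

Cation [Rh…]: ligand charges -1, Rh(III) ⇒ ion charge 2+.
Anion [Co…]: ligand charges -4, Co(III) ⇒ ion charge 1−.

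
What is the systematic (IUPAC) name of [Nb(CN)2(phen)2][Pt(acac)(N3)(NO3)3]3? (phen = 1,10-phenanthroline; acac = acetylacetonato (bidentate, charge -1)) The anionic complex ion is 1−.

dicyanobis(1,10-phenanthroline)niobium(V) (acetylacetonato)azidotrinitratoplatinate(IV)

Both ions are complex: the cation is named first with the plain metal name, the anion second with the -ate form; each ion's ligands are alphabetised independently.
The complex anion is given as 1−; its ligand charges sum to -5, so Pt = +4.
With 3 anions per cation, the cation must be 3×1 = 3+.
Cation: ligand charges sum to -2; for the ion to be 3+, Nb = +5.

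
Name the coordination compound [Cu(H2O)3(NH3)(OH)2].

amminetriaquadihydroxocopper(II)

There is no counter-ion, so the complex is neutral overall.
Ligand charges: 3×aqua (neutral), 2×hydroxo (-1 each), 1×ammine (neutral); total -2. So Cu + (-2) = 0, giving Cu = +2.
Ligands are named alphabetically: ammine before aqua before hydroxo.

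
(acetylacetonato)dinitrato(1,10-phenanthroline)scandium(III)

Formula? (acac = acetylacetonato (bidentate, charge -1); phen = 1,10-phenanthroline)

Ligands: 1 acetylacetonato (acac, -1), 2 nitrato (NO3, -1), 1 1,10-phenanthroline (phen, neutral). Ligand charge sum = -3.
With Sc in oxidation state +3, the complex ion is [Sc...].

[Sc(acac)(NO3)2(phen)]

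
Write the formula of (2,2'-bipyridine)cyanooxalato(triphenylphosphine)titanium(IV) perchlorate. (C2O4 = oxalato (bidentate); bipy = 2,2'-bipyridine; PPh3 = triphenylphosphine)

Ligands: 1 cyano (CN, -1), 1 oxalato (C2O4, -2), 1 2,2'-bipyridine (bipy, neutral), 1 triphenylphosphine (PPh3, neutral). Ligand charge sum = -3.
With Ti in oxidation state +4, the complex ion is [Ti...]^1+.
Charge balance with perchlorate (-1) requires 1 complex ion per 1 perchlorate.

[Ti(bipy)(C2O4)(CN)(PPh3)]ClO4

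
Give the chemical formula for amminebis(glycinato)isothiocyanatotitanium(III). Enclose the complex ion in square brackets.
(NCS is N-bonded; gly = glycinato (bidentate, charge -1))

[Ti(gly)2(NCS)(NH3)]

Ligands: 1 isothiocyanato (NCS, -1), 1 ammine (NH3, neutral), 2 glycinato (gly, -1). Ligand charge sum = -3.
With Ti in oxidation state +3, the complex ion is [Ti...].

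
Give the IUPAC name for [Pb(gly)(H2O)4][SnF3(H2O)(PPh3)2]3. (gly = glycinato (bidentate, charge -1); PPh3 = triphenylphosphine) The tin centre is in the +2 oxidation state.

tetraaqua(glycinato)lead(IV) aquatrifluorobis(triphenylphosphine)stannate(II)

Both ions are complex: the cation is named first with the plain metal name, the anion second with the -ate form; each ion's ligands are alphabetised independently.
Sn is given as +2; the anion's ligand charges sum to -3, so the complex anion is 1−.
With 3 anions per cation, the cation must be 3×1 = 3+.
Cation: ligand charges sum to -1; for the ion to be 3+, Pb = +4.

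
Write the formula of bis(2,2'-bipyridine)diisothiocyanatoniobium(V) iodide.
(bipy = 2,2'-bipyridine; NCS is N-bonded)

[Nb(bipy)2(NCS)2]I3

Ligands: 2 2,2'-bipyridine (bipy, neutral), 2 isothiocyanato (NCS, -1). Ligand charge sum = -2.
With Nb in oxidation state +5, the complex ion is [Nb...]^3+.
Charge balance with iodide (-1) requires 1 complex ion per 3 iodide.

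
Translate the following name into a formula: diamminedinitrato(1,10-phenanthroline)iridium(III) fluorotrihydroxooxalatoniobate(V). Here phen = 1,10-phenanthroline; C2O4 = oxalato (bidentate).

Cation [Ir…]: ligand charges -2, Ir(III) ⇒ ion charge 1+.
Anion [Nb…]: ligand charges -6, Nb(V) ⇒ ion charge 1−.
One 1+ cation balances one 1− anion.

[Ir(NH3)2(NO3)2(phen)][Nb(C2O4)F(OH)3]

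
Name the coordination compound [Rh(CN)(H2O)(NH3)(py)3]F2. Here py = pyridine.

The 2 fluoride counter-ions carry a total charge of -2, so each complex ion is 2+.
Ligand charges: 1×cyano (-1 each), 1×aqua (neutral), 3×pyridine (neutral), 1×ammine (neutral); total -1. So Rh + (-1) = 2+, giving Rh = +3.
Ligands are named alphabetically: ammine before aqua before cyano before pyridine.

ammineaquacyanotris(pyridine)rhodium(III) fluoride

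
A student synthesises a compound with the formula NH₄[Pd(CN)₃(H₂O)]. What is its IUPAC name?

ammonium aquatricyanopalladate(II)

The 1 ammonium counter-ion carries a total charge of +1, so each complex ion is 1−.
Ligand charges: 1×aqua (neutral), 3×cyano (-1 each); total -3. So Pd + (-3) = 1−, giving Pd = +2.
Ligands are named alphabetically: aqua before cyano.
The complex ion is anionic, so palladium takes the -ate form palladate(II).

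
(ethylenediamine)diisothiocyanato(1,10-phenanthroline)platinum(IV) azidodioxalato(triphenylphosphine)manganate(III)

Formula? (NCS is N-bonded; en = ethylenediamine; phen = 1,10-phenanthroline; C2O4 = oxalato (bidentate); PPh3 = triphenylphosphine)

[Pt(en)(NCS)2(phen)][Mn(C2O4)2(N3)(PPh3)]

Cation [Pt…]: ligand charges -2, Pt(IV) ⇒ ion charge 2+.
Anion [Mn…]: ligand charges -5, Mn(III) ⇒ ion charge 2−.
One 2+ cation balances one 2− anion.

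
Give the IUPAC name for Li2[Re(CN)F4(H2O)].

lithium aquacyanotetrafluororhenate(III)

The 2 lithium counter-ions carry a total charge of +2, so each complex ion is 2−.
Ligand charges: 1×aqua (neutral), 4×fluoro (-1 each), 1×cyano (-1 each); total -5. So Re + (-5) = 2−, giving Re = +3.
Ligands are named alphabetically: aqua before cyano before fluoro.
The complex ion is anionic, so rhenium takes the -ate form rhenate(III).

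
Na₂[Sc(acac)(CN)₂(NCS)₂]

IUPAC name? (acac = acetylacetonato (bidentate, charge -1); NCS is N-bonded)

The 2 sodium counter-ions carry a total charge of +2, so each complex ion is 2−.
Ligand charges: 1×acetylacetonato (-1 each), 2×isothiocyanato (-1 each), 2×cyano (-1 each); total -5. So Sc + (-5) = 2−, giving Sc = +3.
The complex ion is anionic, so scandium takes the -ate form scandate(III).

sodium (acetylacetonato)dicyanodiisothiocyanatoscandate(III)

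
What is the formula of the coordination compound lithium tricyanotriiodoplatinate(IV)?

Li2[Pt(CN)3I3]

Ligands: 3 iodo (I, -1), 3 cyano (CN, -1). Ligand charge sum = -6.
Charge balance with lithium (+1) requires 1 complex ion per 2 lithium.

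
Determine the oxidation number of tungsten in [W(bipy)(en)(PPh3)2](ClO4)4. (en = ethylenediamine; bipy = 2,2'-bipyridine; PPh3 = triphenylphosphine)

+4

4 perchlorate outside the brackets (-1 each) → the complex ion is 4+.
Ligand charges: 1×en neutral; 1×bipy neutral; 2×PPh3 neutral; sum 0.
W + (0) = 4+ ⇒ W is +4.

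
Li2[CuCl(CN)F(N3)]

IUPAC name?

lithium azidochlorocyanofluorocuprate(II)

The 2 lithium counter-ions carry a total charge of +2, so each complex ion is 2−.
Ligand charges: 1×fluoro (-1 each), 1×cyano (-1 each), 1×chloro (-1 each), 1×azido (-1 each); total -4. So Cu + (-4) = 2−, giving Cu = +2.
Ligands are named alphabetically: azido before chloro before cyano before fluoro.
The complex ion is anionic, so copper takes the -ate form cuprate(II).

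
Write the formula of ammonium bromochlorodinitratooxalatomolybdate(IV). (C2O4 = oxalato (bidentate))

(NH4)2[MoBr(C2O4)Cl(NO3)2]

Ligands: 1 bromo (Br, -1), 1 oxalato (C2O4, -2), 2 nitrato (NO3, -1), 1 chloro (Cl, -1). Ligand charge sum = -6.
With Mo in oxidation state +4, the complex ion is [Mo...]^2−.
Charge balance with ammonium (+1) requires 1 complex ion per 2 ammonium.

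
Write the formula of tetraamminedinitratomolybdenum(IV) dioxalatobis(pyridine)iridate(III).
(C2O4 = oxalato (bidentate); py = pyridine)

Cation [Mo…]: ligand charges -2, Mo(IV) ⇒ ion charge 2+.
Anion [Ir…]: ligand charges -4, Ir(III) ⇒ ion charge 1−.
One 2+ cation requires 2 of the 1− anion.

[Mo(NH3)4(NO3)2][Ir(C2O4)2(py)2]2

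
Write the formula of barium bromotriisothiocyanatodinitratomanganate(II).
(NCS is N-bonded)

Ligands: 1 bromo (Br, -1), 2 nitrato (NO3, -1), 3 isothiocyanato (NCS, -1). Ligand charge sum = -6.
With Mn in oxidation state +2, the complex ion is [Mn...]^4−.
Charge balance with barium (+2) requires 1 complex ion per 2 barium.

Ba2[MnBr(NCS)3(NO3)2]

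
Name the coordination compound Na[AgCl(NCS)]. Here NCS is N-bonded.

The 1 sodium counter-ion carries a total charge of +1, so each complex ion is 1−.
Ligand charges: 1×chloro (-1 each), 1×isothiocyanato (-1 each); total -2. So Ag + (-2) = 1−, giving Ag = +1.
Ligands are named alphabetically: chloro before isothiocyanato.
The complex ion is anionic, so silver takes the -ate form argentate(I).

sodium chloroisothiocyanatoargentate(I)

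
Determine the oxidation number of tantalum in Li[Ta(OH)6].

1 lithium outside the brackets (+1 each) → the complex ion is 1−.
Ligand charges: 6×OH = -6; sum -6.
Ta + (-6) = 1− ⇒ Ta is +5.

+5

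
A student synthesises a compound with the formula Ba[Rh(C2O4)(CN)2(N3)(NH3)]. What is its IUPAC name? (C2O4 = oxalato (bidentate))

The 1 barium counter-ion carries a total charge of +2, so each complex ion is 2−.
Ligand charges: 1×ammine (neutral), 1×azido (-1 each), 2×cyano (-1 each), 1×oxalato (-2 each); total -5. So Rh + (-5) = 2−, giving Rh = +3.
Ligands are named alphabetically: ammine before azido before cyano before oxalato.
The complex ion is anionic, so rhodium takes the -ate form rhodate(III).

barium ammineazidodicyanooxalatorhodate(III)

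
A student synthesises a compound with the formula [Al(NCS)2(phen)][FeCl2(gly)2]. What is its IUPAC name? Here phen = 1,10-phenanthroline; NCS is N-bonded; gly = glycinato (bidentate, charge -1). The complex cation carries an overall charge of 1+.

diisothiocyanato(1,10-phenanthroline)aluminium(III) dichlorobis(glycinato)ferrate(III)

Both ions are complex: the cation is named first with the plain metal name, the anion second with the -ate form; each ion's ligands are alphabetised independently.
The complex cation is given as 1+; its ligand charges sum to -2, so Al = +3.
A 1:1 salt means the anion carries the equal and opposite charge, 1−.
Anion: ligand charges sum to -4; for the ion to be 1−, Fe = +3.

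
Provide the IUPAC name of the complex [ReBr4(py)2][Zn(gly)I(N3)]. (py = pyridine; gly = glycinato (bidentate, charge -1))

Both ions are complex: the cation is named first with the plain metal name, the anion second with the -ate form; each ion's ligands are alphabetised independently.
Zinc is always +2 in its complexes; the anion's ligand charges sum to -3, so the complex anion is 1−.
A 1:1 salt means the cation carries the equal and opposite charge, 1+.
Cation: ligand charges sum to -4; for the ion to be 1+, Re = +5.

tetrabromobis(pyridine)rhenium(V) azido(glycinato)iodozincate(II)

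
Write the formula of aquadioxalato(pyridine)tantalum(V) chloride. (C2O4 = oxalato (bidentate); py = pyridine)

[Ta(C2O4)2(H2O)(py)]Cl

Ligands: 2 oxalato (C2O4, -2), 1 pyridine (py, neutral), 1 aqua (H2O, neutral). Ligand charge sum = -4.
With Ta in oxidation state +5, the complex ion is [Ta...]^1+.
Charge balance with chloride (-1) requires 1 complex ion per 1 chloride.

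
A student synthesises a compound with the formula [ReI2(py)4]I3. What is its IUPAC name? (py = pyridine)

diiodotetrakis(pyridine)rhenium(V) iodide

The 3 iodide counter-ions carry a total charge of -3, so each complex ion is 3+.
Ligand charges: 4×pyridine (neutral), 2×iodo (-1 each); total -2. So Re + (-2) = 3+, giving Re = +5.
Ligands are named alphabetically: iodo before pyridine.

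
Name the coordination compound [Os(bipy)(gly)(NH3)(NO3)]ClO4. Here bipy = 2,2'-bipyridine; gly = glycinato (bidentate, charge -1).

The 1 perchlorate counter-ion carries a total charge of -1, so each complex ion is 1+.
Ligand charges: 1×ammine (neutral), 1×nitrato (-1 each), 1×2,2'-bipyridine (neutral), 1×glycinato (-1 each); total -2. So Os + (-2) = 1+, giving Os = +3.
Ligands are named alphabetically: ammine before bipyridine before glycinato before nitrato.

ammine(2,2'-bipyridine)(glycinato)nitratoosmium(III) perchlorate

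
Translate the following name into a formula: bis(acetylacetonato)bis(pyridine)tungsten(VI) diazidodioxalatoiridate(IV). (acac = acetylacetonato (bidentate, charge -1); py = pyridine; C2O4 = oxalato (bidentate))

[W(acac)2(py)2][Ir(C2O4)2(N3)2]2

Cation [W…]: ligand charges -2, W(VI) ⇒ ion charge 4+.
Anion [Ir…]: ligand charges -6, Ir(IV) ⇒ ion charge 2−.
One 4+ cation requires 2 of the 2− anion.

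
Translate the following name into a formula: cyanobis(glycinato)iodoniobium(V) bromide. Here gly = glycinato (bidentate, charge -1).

[Nb(CN)(gly)2I]Br

Ligands: 1 cyano (CN, -1), 1 iodo (I, -1), 2 glycinato (gly, -1). Ligand charge sum = -4.
Charge balance with bromide (-1) requires 1 complex ion per 1 bromide.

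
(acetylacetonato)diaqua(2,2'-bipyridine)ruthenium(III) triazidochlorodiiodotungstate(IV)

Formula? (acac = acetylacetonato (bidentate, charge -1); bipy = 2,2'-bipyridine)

Cation [Ru…]: ligand charges -1, Ru(III) ⇒ ion charge 2+.
Anion [W…]: ligand charges -6, W(IV) ⇒ ion charge 2−.
One 2+ cation balances one 2− anion.

[Ru(acac)(bipy)(H2O)2][WClI2(N3)3]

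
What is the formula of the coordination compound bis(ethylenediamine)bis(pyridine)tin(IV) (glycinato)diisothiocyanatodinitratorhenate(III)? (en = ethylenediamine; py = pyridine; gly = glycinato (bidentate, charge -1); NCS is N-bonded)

[Sn(en)2(py)2][Re(gly)(NCS)2(NO3)2]2

Cation [Sn…]: ligand charges 0, Sn(IV) ⇒ ion charge 4+.
Anion [Re…]: ligand charges -5, Re(III) ⇒ ion charge 2−.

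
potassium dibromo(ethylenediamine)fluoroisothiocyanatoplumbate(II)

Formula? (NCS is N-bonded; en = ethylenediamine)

Ligands: 2 bromo (Br, -1), 1 isothiocyanato (NCS, -1), 1 ethylenediamine (en, neutral), 1 fluoro (F, -1). Ligand charge sum = -4.
Charge balance with potassium (+1) requires 1 complex ion per 2 potassium.

K2[PbBr2(en)F(NCS)]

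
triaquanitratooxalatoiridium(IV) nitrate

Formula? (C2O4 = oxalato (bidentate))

Ligands: 1 oxalato (C2O4, -2), 1 nitrato (NO3, -1), 3 aqua (H2O, neutral). Ligand charge sum = -3.
With Ir in oxidation state +4, the complex ion is [Ir...]^1+.
Charge balance with nitrate (-1) requires 1 complex ion per 1 nitrate.

[Ir(C2O4)(H2O)3(NO3)]NO3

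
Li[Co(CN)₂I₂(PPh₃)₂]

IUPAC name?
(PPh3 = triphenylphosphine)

The 1 lithium counter-ion carries a total charge of +1, so each complex ion is 1−.
Ligand charges: 2×iodo (-1 each), 2×cyano (-1 each), 2×triphenylphosphine (neutral); total -4. So Co + (-4) = 1−, giving Co = +3.
The complex ion is anionic, so cobalt takes the -ate form cobaltate(III).

lithium dicyanodiiodobis(triphenylphosphine)cobaltate(III)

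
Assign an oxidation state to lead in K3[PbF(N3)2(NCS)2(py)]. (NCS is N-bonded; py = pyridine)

3 potassium outside the brackets (+1 each) → the complex ion is 3−.
Ligand charges: 2×NCS = -2; 1×py neutral; 2×N3 = -2; 1×F = -1; sum -5.
Pb + (-5) = 3− ⇒ Pb is +2.

+2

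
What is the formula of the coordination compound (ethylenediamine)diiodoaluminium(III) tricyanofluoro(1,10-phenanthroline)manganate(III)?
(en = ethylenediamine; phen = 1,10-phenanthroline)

Cation [Al…]: ligand charges -2, Al(III) ⇒ ion charge 1+.
Anion [Mn…]: ligand charges -4, Mn(III) ⇒ ion charge 1−.
One 1+ cation balances one 1− anion.

[Al(en)I2][Mn(CN)3F(phen)]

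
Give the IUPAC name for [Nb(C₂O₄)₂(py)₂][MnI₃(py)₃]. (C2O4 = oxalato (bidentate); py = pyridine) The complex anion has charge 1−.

dioxalatobis(pyridine)niobium(V) triiodotris(pyridine)manganate(II)

Both ions are complex: the cation is named first with the plain metal name, the anion second with the -ate form; each ion's ligands are alphabetised independently.
The complex anion is given as 1−; its ligand charges sum to -3, so Mn = +2.
A 1:1 salt means the cation carries the equal and opposite charge, 1+.
Cation: ligand charges sum to -4; for the ion to be 1+, Nb = +5.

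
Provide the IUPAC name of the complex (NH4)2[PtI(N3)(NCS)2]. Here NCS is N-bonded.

ammonium azidoiododiisothiocyanatoplatinate(II)

The 2 ammonium counter-ions carry a total charge of +2, so each complex ion is 2−.
Ligand charges: 1×azido (-1 each), 1×iodo (-1 each), 2×isothiocyanato (-1 each); total -4. So Pt + (-4) = 2−, giving Pt = +2.
The complex ion is anionic, so platinum takes the -ate form platinate(II).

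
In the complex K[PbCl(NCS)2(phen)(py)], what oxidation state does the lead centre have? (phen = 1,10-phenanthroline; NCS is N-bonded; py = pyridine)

+2

1 potassium outside the brackets (+1 each) → the complex ion is 1−.
Ligand charges: 1×phen neutral; 1×Cl = -1; 2×NCS = -2; 1×py neutral; sum -3.
Pb + (-3) = 1− ⇒ Pb is +2.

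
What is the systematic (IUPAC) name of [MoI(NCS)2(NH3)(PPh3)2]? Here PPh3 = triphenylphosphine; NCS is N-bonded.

There is no counter-ion, so the complex is neutral overall.
Ligand charges: 1×ammine (neutral), 2×triphenylphosphine (neutral), 2×isothiocyanato (-1 each), 1×iodo (-1 each); total -3. So Mo + (-3) = 0, giving Mo = +3.
Ligands are named alphabetically: ammine before iodo before isothiocyanato before triphenylphosphine.

ammineiododiisothiocyanatobis(triphenylphosphine)molybdenum(III)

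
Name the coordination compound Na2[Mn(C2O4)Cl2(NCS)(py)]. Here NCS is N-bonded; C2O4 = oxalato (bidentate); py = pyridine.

The 2 sodium counter-ions carry a total charge of +2, so each complex ion is 2−.
Ligand charges: 1×isothiocyanato (-1 each), 2×chloro (-1 each), 1×oxalato (-2 each), 1×pyridine (neutral); total -5. So Mn + (-5) = 2−, giving Mn = +3.
Ligands are named alphabetically: chloro before isothiocyanato before oxalato before pyridine.
The complex ion is anionic, so manganese takes the -ate form manganate(III).

sodium dichloroisothiocyanatooxalato(pyridine)manganate(III)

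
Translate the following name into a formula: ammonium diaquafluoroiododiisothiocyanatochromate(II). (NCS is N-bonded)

Ligands: 1 iodo (I, -1), 1 fluoro (F, -1), 2 isothiocyanato (NCS, -1), 2 aqua (H2O, neutral). Ligand charge sum = -4.
With Cr in oxidation state +2, the complex ion is [Cr...]^2−.
Charge balance with ammonium (+1) requires 1 complex ion per 2 ammonium.

(NH4)2[CrF(H2O)2I(NCS)2]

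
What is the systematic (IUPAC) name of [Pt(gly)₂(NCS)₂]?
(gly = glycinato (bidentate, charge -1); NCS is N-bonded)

There is no counter-ion, so the complex is neutral overall.
Ligand charges: 2×glycinato (-1 each), 2×isothiocyanato (-1 each); total -4. So Pt + (-4) = 0, giving Pt = +4.
Ligands are named alphabetically: glycinato before isothiocyanato.

bis(glycinato)diisothiocyanatoplatinum(IV)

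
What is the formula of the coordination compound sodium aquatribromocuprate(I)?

Ligands: 3 bromo (Br, -1), 1 aqua (H2O, neutral). Ligand charge sum = -3.
With Cu in oxidation state +1, the complex ion is [Cu...]^2−.
Charge balance with sodium (+1) requires 1 complex ion per 2 sodium.

Na2[CuBr3(H2O)]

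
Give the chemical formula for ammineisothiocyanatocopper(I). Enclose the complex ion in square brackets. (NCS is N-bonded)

[Cu(NCS)(NH3)]

Ligands: 1 isothiocyanato (NCS, -1), 1 ammine (NH3, neutral). Ligand charge sum = -1.
With Cu in oxidation state +1, the complex ion is [Cu...].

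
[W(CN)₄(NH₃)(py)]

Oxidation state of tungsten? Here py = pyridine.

No counter-ion: the bracketed complex is neutral.
Ligand charges: 1×py neutral; 4×CN = -4; 1×NH3 neutral; sum -4.
W + (-4) = 0 ⇒ W is +4.

+4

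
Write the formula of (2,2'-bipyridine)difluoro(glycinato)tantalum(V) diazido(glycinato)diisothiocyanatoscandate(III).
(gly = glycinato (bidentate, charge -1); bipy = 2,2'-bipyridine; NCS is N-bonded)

[Ta(bipy)F2(gly)][Sc(gly)(N3)2(NCS)2]

Cation [Ta…]: ligand charges -3, Ta(V) ⇒ ion charge 2+.
Anion [Sc…]: ligand charges -5, Sc(III) ⇒ ion charge 2−.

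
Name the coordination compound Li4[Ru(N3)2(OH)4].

lithium diazidotetrahydroxoruthenate(II)

The 4 lithium counter-ions carry a total charge of +4, so each complex ion is 4−.
Ligand charges: 4×hydroxo (-1 each), 2×azido (-1 each); total -6. So Ru + (-6) = 4−, giving Ru = +2.
Ligands are named alphabetically: azido before hydroxo.
The complex ion is anionic, so ruthenium takes the -ate form ruthenate(II).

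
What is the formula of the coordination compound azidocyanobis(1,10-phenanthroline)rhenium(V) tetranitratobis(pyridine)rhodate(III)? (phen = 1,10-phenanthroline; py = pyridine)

[Re(CN)(N3)(phen)2][Rh(NO3)4(py)2]3

Cation [Re…]: ligand charges -2, Re(V) ⇒ ion charge 3+.
Anion [Rh…]: ligand charges -4, Rh(III) ⇒ ion charge 1−.
One 3+ cation requires 3 of the 1− anion.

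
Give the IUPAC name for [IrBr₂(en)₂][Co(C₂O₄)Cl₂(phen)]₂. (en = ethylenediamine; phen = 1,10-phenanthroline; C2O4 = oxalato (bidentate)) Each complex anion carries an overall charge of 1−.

dibromobis(ethylenediamine)iridium(IV) dichlorooxalato(1,10-phenanthroline)cobaltate(III)

The complex anion is given as 1−; its ligand charges sum to -4, so Co = +3.
With 2 anions per cation, the cation must be 2×1 = 2+.
Cation: ligand charges sum to -2; for the ion to be 2+, Ir = +4.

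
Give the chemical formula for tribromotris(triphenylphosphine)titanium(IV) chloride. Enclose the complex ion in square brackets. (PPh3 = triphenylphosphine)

Ligands: 3 triphenylphosphine (PPh3, neutral), 3 bromo (Br, -1). Ligand charge sum = -3.
Charge balance with chloride (-1) requires 1 complex ion per 1 chloride.

[TiBr3(PPh3)3]Cl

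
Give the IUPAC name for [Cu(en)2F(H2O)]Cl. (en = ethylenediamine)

aquabis(ethylenediamine)fluorocopper(II) chloride

The 1 chloride counter-ion carries a total charge of -1, so each complex ion is 1+.
Ligand charges: 1×aqua (neutral), 2×ethylenediamine (neutral), 1×fluoro (-1 each); total -1. So Cu + (-1) = 1+, giving Cu = +2.
Ligands are named alphabetically: aqua before ethylenediamine before fluoro.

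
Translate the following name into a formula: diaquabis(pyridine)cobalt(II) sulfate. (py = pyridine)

Ligands: 2 aqua (H2O, neutral), 2 pyridine (py, neutral). Ligand charge sum = 0.
Charge balance with sulfate (-2) requires 1 complex ion per 1 sulfate.

[Co(H2O)2(py)2]SO4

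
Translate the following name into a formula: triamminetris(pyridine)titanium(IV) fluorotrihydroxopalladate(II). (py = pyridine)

Cation [Ti…]: ligand charges 0, Ti(IV) ⇒ ion charge 4+.
Anion [Pd…]: ligand charges -4, Pd(II) ⇒ ion charge 2−.

[Ti(NH3)3(py)3][PdF(OH)3]2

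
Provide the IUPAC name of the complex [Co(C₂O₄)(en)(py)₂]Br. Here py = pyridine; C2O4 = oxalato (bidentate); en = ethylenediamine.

The 1 bromide counter-ion carries a total charge of -1, so each complex ion is 1+.
Ligand charges: 2×pyridine (neutral), 1×oxalato (-2 each), 1×ethylenediamine (neutral); total -2. So Co + (-2) = 1+, giving Co = +3.
Ligands are named alphabetically: ethylenediamine before oxalato before pyridine.

(ethylenediamine)oxalatobis(pyridine)cobalt(III) bromide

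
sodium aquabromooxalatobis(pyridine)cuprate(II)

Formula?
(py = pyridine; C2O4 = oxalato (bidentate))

Na[CuBr(C2O4)(H2O)(py)2]

Ligands: 2 pyridine (py, neutral), 1 oxalato (C2O4, -2), 1 bromo (Br, -1), 1 aqua (H2O, neutral). Ligand charge sum = -3.
With Cu in oxidation state +2, the complex ion is [Cu...]^1−.
Charge balance with sodium (+1) requires 1 complex ion per 1 sodium.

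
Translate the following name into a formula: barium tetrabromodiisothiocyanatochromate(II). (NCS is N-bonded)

Ba2[CrBr4(NCS)2]

Ligands: 2 isothiocyanato (NCS, -1), 4 bromo (Br, -1). Ligand charge sum = -6.
With Cr in oxidation state +2, the complex ion is [Cr...]^4−.
Charge balance with barium (+2) requires 1 complex ion per 2 barium.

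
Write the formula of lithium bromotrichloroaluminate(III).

Ligands: 3 chloro (Cl, -1), 1 bromo (Br, -1). Ligand charge sum = -4.
Charge balance with lithium (+1) requires 1 complex ion per 1 lithium.

Li[AlBrCl3]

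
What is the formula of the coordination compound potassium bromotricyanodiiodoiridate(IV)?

K2[IrBr(CN)3I2]

Ligands: 2 iodo (I, -1), 3 cyano (CN, -1), 1 bromo (Br, -1). Ligand charge sum = -6.
With Ir in oxidation state +4, the complex ion is [Ir...]^2−.
Charge balance with potassium (+1) requires 1 complex ion per 2 potassium.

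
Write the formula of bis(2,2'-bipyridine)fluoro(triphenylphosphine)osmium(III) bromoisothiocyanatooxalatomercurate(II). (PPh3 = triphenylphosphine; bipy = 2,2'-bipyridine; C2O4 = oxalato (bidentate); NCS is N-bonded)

Cation [Os…]: ligand charges -1, Os(III) ⇒ ion charge 2+.
Anion [Hg…]: ligand charges -4, Hg(II) ⇒ ion charge 2−.
One 2+ cation balances one 2− anion.

[Os(bipy)2F(PPh3)][HgBr(C2O4)(NCS)]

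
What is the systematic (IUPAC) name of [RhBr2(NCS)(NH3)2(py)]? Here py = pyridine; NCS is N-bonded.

There is no counter-ion, so the complex is neutral overall.
Ligand charges: 2×bromo (-1 each), 1×pyridine (neutral), 2×ammine (neutral), 1×isothiocyanato (-1 each); total -3. So Rh + (-3) = 0, giving Rh = +3.
Ligands are named alphabetically: ammine before bromo before isothiocyanato before pyridine.

diamminedibromoisothiocyanato(pyridine)rhodium(III)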